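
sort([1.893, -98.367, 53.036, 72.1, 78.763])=[-98.367, 1.893, 53.036, 72.1, 78.763]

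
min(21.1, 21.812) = 21.1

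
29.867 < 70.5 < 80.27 True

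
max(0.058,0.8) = 0.8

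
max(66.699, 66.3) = 66.699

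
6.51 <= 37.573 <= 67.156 True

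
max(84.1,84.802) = 84.802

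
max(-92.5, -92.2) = -92.2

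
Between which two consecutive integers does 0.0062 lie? 0 and 1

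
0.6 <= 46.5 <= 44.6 False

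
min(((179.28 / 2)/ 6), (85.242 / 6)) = 14.207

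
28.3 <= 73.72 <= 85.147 True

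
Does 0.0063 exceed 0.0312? No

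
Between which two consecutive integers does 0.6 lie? 0 and 1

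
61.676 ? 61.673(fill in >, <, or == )>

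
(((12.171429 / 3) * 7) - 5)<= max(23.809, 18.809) True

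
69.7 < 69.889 True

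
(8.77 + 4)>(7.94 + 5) False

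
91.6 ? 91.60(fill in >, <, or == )==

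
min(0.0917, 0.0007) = 0.0007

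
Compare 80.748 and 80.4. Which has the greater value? 80.748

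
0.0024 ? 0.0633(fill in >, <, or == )<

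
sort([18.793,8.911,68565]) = [8.911,18.793,68565]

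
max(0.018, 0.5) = 0.5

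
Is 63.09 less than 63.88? Yes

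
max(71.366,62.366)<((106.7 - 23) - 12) True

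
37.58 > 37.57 True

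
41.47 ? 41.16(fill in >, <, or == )>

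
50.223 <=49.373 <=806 False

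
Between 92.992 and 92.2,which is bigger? 92.992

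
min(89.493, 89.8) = 89.493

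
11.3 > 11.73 False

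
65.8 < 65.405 False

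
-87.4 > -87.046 False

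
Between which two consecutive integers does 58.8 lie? 58 and 59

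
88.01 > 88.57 False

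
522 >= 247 True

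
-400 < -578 False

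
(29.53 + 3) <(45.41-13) False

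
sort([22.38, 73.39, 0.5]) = [0.5, 22.38, 73.39]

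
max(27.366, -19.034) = 27.366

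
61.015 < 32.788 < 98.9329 False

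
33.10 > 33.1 False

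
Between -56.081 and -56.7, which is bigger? -56.081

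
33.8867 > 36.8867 False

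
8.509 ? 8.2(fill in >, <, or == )>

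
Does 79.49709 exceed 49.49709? Yes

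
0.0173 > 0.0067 True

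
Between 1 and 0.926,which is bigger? 1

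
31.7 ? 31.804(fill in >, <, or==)<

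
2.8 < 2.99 True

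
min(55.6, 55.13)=55.13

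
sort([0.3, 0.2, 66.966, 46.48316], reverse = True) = [66.966, 46.48316, 0.3, 0.2]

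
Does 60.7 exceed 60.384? Yes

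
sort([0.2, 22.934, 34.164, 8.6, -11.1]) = [-11.1, 0.2, 8.6, 22.934, 34.164]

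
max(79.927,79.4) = 79.927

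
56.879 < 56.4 False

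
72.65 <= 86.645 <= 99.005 True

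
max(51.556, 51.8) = 51.8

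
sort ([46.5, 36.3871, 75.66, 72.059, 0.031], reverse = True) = [75.66, 72.059, 46.5, 36.3871, 0.031]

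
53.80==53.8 True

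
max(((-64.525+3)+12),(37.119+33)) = 70.119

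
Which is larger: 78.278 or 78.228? 78.278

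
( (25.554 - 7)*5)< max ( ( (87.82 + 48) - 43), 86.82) True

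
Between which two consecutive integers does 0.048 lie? 0 and 1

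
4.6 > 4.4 True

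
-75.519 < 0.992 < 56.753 True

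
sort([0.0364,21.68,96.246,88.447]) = [0.0364,21.68,88.447,96.246]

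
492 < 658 True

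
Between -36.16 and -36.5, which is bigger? -36.16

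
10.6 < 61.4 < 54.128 False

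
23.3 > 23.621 False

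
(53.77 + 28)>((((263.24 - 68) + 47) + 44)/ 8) True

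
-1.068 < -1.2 False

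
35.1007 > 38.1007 False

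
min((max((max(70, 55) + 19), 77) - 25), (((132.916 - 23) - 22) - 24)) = 63.916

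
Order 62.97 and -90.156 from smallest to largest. -90.156,62.97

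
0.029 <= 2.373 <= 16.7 True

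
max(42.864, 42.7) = 42.864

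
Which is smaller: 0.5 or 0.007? 0.007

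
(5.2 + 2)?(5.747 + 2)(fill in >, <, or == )<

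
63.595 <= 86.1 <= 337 True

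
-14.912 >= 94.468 False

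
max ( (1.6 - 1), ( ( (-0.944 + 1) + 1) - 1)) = 0.6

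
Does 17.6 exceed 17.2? Yes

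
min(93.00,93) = 93.00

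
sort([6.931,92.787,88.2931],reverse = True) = [92.787,88.2931,6.931]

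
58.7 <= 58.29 False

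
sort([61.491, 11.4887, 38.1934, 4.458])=[4.458, 11.4887, 38.1934, 61.491]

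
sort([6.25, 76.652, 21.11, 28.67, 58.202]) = [6.25, 21.11, 28.67, 58.202, 76.652]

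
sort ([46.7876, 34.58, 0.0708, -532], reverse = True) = [46.7876, 34.58, 0.0708, -532]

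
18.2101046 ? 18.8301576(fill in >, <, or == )<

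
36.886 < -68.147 False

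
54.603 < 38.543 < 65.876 False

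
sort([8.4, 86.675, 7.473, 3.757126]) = [3.757126, 7.473, 8.4, 86.675]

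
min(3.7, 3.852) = 3.7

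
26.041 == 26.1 False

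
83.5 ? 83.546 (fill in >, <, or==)<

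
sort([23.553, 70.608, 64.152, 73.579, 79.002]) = [23.553, 64.152, 70.608, 73.579, 79.002]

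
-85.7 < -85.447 True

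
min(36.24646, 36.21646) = 36.21646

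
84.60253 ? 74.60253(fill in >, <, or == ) >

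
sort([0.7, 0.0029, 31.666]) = [0.0029, 0.7, 31.666]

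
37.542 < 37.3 False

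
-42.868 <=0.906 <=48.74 True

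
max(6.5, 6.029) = 6.5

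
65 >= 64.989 True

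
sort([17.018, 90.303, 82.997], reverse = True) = [90.303, 82.997, 17.018]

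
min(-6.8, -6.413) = -6.8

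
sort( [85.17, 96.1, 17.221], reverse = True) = [96.1, 85.17, 17.221]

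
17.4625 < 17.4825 True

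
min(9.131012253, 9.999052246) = 9.131012253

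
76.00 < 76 False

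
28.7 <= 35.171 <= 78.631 True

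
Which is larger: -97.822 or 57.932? 57.932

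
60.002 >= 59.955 True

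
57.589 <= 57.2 False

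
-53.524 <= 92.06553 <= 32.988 False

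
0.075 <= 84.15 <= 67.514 False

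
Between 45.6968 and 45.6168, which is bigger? 45.6968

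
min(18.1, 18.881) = 18.1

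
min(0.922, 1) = 0.922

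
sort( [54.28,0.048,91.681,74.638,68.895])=[0.048,54.28,68.895,74.638,91.681]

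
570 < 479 False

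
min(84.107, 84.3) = 84.107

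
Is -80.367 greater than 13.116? No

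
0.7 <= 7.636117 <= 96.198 True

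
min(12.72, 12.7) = 12.7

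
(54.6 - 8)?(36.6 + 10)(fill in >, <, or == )==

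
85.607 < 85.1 False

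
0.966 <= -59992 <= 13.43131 False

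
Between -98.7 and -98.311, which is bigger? -98.311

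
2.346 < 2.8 True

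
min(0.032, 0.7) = 0.032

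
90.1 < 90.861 True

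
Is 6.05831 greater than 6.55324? No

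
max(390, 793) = 793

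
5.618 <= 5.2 False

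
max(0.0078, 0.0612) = 0.0612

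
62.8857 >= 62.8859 False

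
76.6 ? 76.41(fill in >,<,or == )>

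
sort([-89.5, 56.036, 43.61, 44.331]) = [-89.5, 43.61, 44.331, 56.036]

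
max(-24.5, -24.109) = -24.109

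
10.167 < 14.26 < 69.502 True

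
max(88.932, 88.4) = 88.932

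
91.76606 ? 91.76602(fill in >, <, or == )>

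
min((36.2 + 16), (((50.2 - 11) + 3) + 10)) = 52.2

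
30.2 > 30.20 False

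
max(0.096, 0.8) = 0.8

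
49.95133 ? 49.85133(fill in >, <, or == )>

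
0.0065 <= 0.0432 True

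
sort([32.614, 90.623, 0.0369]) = [0.0369, 32.614, 90.623]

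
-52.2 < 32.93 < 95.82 True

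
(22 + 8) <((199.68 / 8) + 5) False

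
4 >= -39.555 True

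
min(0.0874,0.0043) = 0.0043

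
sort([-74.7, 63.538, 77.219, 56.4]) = [-74.7, 56.4, 63.538, 77.219]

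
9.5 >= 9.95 False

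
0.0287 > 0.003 True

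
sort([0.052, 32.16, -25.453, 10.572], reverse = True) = [32.16, 10.572, 0.052, -25.453]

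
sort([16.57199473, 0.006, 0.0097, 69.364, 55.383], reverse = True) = [69.364, 55.383, 16.57199473, 0.0097, 0.006]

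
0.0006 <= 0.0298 True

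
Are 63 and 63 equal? Yes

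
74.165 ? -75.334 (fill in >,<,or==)>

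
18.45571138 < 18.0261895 False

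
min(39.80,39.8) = 39.80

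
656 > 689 False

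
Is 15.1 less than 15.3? Yes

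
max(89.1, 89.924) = 89.924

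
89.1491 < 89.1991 True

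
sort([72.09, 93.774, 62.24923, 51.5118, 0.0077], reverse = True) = [93.774, 72.09, 62.24923, 51.5118, 0.0077]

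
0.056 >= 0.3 False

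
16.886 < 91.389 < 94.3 True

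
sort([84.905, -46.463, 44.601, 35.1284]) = [-46.463, 35.1284, 44.601, 84.905]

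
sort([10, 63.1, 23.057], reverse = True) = [63.1, 23.057, 10]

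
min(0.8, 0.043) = 0.043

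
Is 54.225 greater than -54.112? Yes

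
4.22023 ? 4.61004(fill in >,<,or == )<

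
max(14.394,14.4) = 14.4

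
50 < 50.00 False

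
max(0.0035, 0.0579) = 0.0579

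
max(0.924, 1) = 1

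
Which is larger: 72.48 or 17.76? 72.48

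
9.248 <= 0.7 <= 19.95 False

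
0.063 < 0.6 True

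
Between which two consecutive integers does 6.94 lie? 6 and 7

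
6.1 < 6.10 False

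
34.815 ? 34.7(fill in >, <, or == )>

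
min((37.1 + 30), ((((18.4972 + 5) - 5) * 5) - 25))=67.1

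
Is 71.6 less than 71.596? No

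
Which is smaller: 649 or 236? 236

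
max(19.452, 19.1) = 19.452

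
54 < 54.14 True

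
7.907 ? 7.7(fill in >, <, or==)>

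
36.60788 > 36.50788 True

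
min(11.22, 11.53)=11.22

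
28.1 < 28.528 True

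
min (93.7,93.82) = 93.7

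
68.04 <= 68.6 True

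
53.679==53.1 False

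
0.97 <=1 True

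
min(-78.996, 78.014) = -78.996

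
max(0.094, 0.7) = 0.7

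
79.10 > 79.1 False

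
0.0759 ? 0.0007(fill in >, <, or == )>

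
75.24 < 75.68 True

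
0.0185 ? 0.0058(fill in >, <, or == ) >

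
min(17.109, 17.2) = 17.109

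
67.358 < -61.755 False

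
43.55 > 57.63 False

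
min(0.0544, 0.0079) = 0.0079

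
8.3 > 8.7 False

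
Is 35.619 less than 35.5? No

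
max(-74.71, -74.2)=-74.2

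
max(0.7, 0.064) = 0.7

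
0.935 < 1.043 True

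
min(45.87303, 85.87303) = 45.87303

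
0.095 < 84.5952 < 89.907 True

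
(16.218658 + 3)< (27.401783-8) True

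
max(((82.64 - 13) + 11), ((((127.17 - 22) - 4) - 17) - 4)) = 80.64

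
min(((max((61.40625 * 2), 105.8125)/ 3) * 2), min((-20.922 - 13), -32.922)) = -33.922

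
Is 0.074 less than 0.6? Yes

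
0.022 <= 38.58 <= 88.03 True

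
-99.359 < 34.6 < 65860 True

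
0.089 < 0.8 True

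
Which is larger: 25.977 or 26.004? 26.004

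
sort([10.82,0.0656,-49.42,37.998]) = [-49.42,0.0656,10.82,37.998]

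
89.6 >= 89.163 True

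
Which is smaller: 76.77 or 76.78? 76.77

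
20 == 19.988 False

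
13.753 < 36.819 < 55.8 True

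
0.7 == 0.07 False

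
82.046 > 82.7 False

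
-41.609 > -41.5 False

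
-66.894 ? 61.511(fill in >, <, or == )<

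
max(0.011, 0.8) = 0.8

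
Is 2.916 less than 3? Yes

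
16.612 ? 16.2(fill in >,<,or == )>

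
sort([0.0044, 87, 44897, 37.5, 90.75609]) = [0.0044, 37.5, 87, 90.75609, 44897]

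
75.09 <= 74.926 False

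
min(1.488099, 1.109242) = 1.109242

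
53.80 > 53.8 False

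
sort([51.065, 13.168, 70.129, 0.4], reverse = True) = [70.129, 51.065, 13.168, 0.4]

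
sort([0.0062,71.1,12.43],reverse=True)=[71.1,12.43,0.0062]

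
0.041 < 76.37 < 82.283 True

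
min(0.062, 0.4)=0.062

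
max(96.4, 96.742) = 96.742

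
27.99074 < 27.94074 False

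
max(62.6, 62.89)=62.89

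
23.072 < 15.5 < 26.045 False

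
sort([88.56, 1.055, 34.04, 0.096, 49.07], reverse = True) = [88.56, 49.07, 34.04, 1.055, 0.096]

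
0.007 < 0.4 True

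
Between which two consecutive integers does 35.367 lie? 35 and 36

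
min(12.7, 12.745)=12.7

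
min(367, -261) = -261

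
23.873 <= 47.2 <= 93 True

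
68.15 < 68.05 False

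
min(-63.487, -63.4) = -63.487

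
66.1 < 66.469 True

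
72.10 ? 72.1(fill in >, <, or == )==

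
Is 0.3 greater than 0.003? Yes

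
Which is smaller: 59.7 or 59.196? 59.196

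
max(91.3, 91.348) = 91.348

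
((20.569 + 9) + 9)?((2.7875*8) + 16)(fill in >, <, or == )>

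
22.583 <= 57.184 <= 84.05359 True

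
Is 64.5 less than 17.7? No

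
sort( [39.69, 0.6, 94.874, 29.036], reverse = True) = [94.874, 39.69, 29.036, 0.6]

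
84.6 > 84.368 True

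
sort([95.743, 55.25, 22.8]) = [22.8, 55.25, 95.743]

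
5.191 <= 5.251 True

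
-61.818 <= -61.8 True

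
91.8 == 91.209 False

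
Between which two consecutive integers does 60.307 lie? 60 and 61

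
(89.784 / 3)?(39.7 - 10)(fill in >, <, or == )>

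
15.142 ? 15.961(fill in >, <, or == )<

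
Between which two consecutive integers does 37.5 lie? 37 and 38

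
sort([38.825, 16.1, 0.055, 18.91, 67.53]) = [0.055, 16.1, 18.91, 38.825, 67.53]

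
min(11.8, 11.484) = 11.484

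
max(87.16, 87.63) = 87.63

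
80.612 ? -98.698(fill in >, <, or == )>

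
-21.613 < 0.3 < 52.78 True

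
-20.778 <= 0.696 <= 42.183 True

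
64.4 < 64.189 False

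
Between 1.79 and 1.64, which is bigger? 1.79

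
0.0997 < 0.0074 False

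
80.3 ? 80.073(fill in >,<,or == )>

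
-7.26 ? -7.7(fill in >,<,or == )>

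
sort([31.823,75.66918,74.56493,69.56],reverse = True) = [75.66918,74.56493,69.56,31.823]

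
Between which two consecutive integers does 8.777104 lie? 8 and 9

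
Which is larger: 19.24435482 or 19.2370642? 19.24435482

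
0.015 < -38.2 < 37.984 False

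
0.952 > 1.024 False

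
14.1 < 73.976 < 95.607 True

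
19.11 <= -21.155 False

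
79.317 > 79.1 True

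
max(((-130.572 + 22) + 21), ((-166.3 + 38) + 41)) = -87.3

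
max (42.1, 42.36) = 42.36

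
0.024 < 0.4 True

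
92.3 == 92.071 False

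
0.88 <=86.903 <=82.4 False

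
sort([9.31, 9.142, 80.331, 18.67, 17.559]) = [9.142, 9.31, 17.559, 18.67, 80.331]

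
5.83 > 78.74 False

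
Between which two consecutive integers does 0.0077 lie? 0 and 1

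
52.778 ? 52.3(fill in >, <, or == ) >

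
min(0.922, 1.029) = 0.922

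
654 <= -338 False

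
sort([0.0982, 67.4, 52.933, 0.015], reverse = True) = [67.4, 52.933, 0.0982, 0.015]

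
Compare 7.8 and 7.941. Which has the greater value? 7.941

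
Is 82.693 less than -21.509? No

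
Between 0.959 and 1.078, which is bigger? 1.078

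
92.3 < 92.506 True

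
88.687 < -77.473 False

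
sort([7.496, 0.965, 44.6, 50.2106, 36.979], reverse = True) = [50.2106, 44.6, 36.979, 7.496, 0.965]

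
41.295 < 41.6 True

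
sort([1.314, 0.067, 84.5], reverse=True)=[84.5, 1.314, 0.067]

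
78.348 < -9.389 False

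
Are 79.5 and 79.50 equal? Yes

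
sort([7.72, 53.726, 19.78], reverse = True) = [53.726, 19.78, 7.72]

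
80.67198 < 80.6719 False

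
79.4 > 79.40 False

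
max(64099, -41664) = 64099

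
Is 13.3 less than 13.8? Yes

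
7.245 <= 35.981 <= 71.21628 True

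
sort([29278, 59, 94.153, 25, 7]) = [7, 25, 59, 94.153, 29278]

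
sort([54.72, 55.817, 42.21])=[42.21, 54.72, 55.817]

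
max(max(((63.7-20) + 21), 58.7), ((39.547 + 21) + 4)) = 64.7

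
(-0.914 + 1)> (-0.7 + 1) False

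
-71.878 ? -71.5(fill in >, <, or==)<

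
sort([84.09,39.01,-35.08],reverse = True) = [84.09,39.01,-35.08]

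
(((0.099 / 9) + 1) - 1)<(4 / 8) True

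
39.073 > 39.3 False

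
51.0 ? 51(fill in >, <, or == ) ==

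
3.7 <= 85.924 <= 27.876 False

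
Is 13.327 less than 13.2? No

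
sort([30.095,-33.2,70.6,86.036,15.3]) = [-33.2,15.3,30.095,70.6,86.036]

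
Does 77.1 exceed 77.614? No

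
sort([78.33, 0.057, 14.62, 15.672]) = [0.057, 14.62, 15.672, 78.33]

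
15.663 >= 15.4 True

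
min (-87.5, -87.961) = -87.961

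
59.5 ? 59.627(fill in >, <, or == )<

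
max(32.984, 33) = 33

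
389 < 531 True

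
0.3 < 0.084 False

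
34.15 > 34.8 False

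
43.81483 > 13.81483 True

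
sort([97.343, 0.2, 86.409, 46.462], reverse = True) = [97.343, 86.409, 46.462, 0.2]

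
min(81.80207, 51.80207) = 51.80207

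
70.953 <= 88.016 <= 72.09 False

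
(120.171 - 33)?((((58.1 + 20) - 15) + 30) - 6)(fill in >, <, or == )>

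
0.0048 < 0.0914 True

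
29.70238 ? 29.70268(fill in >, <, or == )<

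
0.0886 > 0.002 True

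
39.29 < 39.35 True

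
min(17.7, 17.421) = 17.421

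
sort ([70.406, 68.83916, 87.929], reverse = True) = [87.929, 70.406, 68.83916]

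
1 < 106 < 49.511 False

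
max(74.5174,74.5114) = 74.5174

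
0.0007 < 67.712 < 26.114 False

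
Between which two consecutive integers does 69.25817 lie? 69 and 70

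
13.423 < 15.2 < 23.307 True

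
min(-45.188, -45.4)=-45.4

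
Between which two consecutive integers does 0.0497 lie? 0 and 1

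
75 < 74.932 False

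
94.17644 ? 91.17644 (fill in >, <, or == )>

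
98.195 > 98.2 False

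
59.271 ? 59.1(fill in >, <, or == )>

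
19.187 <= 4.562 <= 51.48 False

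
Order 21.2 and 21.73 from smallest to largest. 21.2, 21.73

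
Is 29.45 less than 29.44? No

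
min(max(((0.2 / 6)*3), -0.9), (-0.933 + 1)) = 0.067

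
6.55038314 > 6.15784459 True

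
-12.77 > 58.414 False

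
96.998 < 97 True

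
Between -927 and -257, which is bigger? -257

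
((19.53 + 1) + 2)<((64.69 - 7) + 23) True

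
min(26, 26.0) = 26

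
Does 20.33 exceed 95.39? No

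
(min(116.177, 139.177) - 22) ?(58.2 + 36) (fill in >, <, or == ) <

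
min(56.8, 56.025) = 56.025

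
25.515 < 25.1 False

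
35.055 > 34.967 True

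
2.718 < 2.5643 False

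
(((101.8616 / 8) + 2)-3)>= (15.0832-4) True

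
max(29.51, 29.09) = 29.51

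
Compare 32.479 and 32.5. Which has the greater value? 32.5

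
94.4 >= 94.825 False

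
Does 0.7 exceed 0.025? Yes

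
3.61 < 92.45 True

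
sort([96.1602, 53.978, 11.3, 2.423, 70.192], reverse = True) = [96.1602, 70.192, 53.978, 11.3, 2.423]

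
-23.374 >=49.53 False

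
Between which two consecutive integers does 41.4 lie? 41 and 42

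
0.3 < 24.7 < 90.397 True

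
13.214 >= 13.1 True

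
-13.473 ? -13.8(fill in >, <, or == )>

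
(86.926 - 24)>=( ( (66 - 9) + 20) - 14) False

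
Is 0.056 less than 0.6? Yes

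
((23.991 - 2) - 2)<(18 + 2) True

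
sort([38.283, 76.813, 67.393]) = [38.283, 67.393, 76.813]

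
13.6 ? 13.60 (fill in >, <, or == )==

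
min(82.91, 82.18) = 82.18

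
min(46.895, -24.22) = -24.22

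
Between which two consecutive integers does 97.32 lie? 97 and 98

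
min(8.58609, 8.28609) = 8.28609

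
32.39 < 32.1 False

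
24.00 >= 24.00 True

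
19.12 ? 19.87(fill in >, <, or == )<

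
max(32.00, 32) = 32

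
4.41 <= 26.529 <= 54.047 True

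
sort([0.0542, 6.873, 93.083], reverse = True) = [93.083, 6.873, 0.0542]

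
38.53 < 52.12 True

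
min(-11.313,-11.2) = -11.313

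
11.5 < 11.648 True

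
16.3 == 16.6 False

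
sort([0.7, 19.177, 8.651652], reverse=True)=[19.177, 8.651652, 0.7]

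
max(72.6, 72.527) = 72.6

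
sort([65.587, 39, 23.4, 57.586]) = [23.4, 39, 57.586, 65.587]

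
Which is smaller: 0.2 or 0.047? 0.047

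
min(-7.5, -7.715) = -7.715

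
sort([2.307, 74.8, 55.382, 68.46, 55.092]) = [2.307, 55.092, 55.382, 68.46, 74.8]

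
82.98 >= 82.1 True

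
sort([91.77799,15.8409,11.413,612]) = [11.413,15.8409,91.77799,612]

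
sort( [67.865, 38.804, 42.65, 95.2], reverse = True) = [95.2, 67.865, 42.65, 38.804]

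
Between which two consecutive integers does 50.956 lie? 50 and 51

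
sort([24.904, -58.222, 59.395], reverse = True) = [59.395, 24.904, -58.222]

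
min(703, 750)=703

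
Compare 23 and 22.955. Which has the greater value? 23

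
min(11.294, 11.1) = 11.1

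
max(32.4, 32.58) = 32.58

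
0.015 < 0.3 True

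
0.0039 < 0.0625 True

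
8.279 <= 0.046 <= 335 False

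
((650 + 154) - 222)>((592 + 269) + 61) False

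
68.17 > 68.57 False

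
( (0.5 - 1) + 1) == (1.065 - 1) False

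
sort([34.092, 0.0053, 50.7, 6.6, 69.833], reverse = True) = [69.833, 50.7, 34.092, 6.6, 0.0053]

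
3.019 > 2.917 True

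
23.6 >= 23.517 True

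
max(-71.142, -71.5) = -71.142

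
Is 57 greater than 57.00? No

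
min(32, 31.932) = 31.932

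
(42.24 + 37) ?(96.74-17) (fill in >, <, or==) <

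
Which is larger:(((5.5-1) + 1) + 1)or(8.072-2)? (((5.5-1) + 1) + 1)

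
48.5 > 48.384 True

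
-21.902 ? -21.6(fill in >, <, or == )<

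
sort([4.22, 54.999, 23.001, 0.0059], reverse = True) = [54.999, 23.001, 4.22, 0.0059]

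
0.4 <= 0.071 False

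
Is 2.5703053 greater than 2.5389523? Yes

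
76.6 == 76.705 False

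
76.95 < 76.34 False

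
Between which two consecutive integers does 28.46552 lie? 28 and 29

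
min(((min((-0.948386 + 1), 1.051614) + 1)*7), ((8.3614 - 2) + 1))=7.361298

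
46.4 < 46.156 False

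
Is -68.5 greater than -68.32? No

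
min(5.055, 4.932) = 4.932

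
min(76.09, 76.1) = 76.09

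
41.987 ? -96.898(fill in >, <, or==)>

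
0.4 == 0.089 False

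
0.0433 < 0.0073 False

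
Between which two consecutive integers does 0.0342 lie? 0 and 1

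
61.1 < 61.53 True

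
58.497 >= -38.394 True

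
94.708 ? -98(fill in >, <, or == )>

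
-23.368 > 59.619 False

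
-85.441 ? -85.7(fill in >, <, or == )>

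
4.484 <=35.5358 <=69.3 True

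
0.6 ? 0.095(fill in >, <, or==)>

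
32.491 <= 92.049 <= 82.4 False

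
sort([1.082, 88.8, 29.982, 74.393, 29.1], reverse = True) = [88.8, 74.393, 29.982, 29.1, 1.082]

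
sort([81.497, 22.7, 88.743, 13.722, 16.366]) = [13.722, 16.366, 22.7, 81.497, 88.743]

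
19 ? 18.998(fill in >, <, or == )>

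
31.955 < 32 True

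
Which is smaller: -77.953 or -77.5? -77.953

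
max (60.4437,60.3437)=60.4437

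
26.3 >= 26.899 False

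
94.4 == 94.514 False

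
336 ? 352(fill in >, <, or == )<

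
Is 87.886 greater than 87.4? Yes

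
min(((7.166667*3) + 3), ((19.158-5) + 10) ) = 24.158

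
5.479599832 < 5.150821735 False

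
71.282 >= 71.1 True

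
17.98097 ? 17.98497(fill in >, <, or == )<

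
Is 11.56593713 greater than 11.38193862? Yes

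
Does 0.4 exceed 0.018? Yes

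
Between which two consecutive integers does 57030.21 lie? 57030 and 57031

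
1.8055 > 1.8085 False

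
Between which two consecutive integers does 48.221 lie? 48 and 49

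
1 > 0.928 True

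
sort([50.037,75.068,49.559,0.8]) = [0.8,49.559,50.037,75.068]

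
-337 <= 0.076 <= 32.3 True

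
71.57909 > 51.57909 True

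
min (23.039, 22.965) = 22.965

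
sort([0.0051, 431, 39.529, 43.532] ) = [0.0051, 39.529, 43.532, 431]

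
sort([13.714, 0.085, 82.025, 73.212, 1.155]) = [0.085, 1.155, 13.714, 73.212, 82.025]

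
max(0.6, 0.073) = 0.6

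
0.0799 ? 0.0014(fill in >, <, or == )>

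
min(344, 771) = 344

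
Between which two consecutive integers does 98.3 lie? 98 and 99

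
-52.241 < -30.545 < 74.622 True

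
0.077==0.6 False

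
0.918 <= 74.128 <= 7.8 False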